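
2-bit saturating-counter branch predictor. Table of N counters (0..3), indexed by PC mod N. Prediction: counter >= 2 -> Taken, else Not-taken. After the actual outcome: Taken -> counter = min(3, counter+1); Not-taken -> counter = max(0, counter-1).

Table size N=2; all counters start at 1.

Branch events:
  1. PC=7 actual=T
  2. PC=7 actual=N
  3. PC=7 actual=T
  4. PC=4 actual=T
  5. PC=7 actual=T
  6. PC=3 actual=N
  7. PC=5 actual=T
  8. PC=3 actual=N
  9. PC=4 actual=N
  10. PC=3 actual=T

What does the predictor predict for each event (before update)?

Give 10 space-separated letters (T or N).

Ev 1: PC=7 idx=1 pred=N actual=T -> ctr[1]=2
Ev 2: PC=7 idx=1 pred=T actual=N -> ctr[1]=1
Ev 3: PC=7 idx=1 pred=N actual=T -> ctr[1]=2
Ev 4: PC=4 idx=0 pred=N actual=T -> ctr[0]=2
Ev 5: PC=7 idx=1 pred=T actual=T -> ctr[1]=3
Ev 6: PC=3 idx=1 pred=T actual=N -> ctr[1]=2
Ev 7: PC=5 idx=1 pred=T actual=T -> ctr[1]=3
Ev 8: PC=3 idx=1 pred=T actual=N -> ctr[1]=2
Ev 9: PC=4 idx=0 pred=T actual=N -> ctr[0]=1
Ev 10: PC=3 idx=1 pred=T actual=T -> ctr[1]=3

Answer: N T N N T T T T T T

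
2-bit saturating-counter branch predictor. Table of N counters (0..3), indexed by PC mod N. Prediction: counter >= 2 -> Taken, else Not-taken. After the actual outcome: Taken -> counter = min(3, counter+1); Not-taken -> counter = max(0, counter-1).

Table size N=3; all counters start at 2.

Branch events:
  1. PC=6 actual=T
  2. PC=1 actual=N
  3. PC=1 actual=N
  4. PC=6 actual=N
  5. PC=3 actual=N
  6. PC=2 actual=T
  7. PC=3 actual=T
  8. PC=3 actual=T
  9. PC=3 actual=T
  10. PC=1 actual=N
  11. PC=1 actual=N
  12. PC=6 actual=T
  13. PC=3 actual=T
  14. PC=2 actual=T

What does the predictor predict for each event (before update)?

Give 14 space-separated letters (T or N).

Ev 1: PC=6 idx=0 pred=T actual=T -> ctr[0]=3
Ev 2: PC=1 idx=1 pred=T actual=N -> ctr[1]=1
Ev 3: PC=1 idx=1 pred=N actual=N -> ctr[1]=0
Ev 4: PC=6 idx=0 pred=T actual=N -> ctr[0]=2
Ev 5: PC=3 idx=0 pred=T actual=N -> ctr[0]=1
Ev 6: PC=2 idx=2 pred=T actual=T -> ctr[2]=3
Ev 7: PC=3 idx=0 pred=N actual=T -> ctr[0]=2
Ev 8: PC=3 idx=0 pred=T actual=T -> ctr[0]=3
Ev 9: PC=3 idx=0 pred=T actual=T -> ctr[0]=3
Ev 10: PC=1 idx=1 pred=N actual=N -> ctr[1]=0
Ev 11: PC=1 idx=1 pred=N actual=N -> ctr[1]=0
Ev 12: PC=6 idx=0 pred=T actual=T -> ctr[0]=3
Ev 13: PC=3 idx=0 pred=T actual=T -> ctr[0]=3
Ev 14: PC=2 idx=2 pred=T actual=T -> ctr[2]=3

Answer: T T N T T T N T T N N T T T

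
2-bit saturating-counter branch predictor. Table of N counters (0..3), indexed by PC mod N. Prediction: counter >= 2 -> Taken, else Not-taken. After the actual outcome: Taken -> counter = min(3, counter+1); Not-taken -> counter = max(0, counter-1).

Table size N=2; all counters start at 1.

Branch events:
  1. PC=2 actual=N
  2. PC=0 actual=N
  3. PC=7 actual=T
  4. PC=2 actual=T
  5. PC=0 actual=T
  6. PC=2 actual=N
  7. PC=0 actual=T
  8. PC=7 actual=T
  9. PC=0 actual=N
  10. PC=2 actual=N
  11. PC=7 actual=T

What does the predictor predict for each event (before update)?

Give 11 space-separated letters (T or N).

Ev 1: PC=2 idx=0 pred=N actual=N -> ctr[0]=0
Ev 2: PC=0 idx=0 pred=N actual=N -> ctr[0]=0
Ev 3: PC=7 idx=1 pred=N actual=T -> ctr[1]=2
Ev 4: PC=2 idx=0 pred=N actual=T -> ctr[0]=1
Ev 5: PC=0 idx=0 pred=N actual=T -> ctr[0]=2
Ev 6: PC=2 idx=0 pred=T actual=N -> ctr[0]=1
Ev 7: PC=0 idx=0 pred=N actual=T -> ctr[0]=2
Ev 8: PC=7 idx=1 pred=T actual=T -> ctr[1]=3
Ev 9: PC=0 idx=0 pred=T actual=N -> ctr[0]=1
Ev 10: PC=2 idx=0 pred=N actual=N -> ctr[0]=0
Ev 11: PC=7 idx=1 pred=T actual=T -> ctr[1]=3

Answer: N N N N N T N T T N T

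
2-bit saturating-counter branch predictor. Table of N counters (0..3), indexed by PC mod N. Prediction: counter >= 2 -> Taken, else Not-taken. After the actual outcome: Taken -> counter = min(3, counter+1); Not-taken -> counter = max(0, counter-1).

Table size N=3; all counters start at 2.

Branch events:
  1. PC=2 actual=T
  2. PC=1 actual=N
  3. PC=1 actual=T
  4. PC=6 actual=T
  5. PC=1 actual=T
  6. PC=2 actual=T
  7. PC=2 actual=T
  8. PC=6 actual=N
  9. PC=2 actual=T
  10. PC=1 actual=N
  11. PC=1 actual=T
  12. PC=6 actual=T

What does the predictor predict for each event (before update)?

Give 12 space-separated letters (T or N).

Answer: T T N T T T T T T T T T

Derivation:
Ev 1: PC=2 idx=2 pred=T actual=T -> ctr[2]=3
Ev 2: PC=1 idx=1 pred=T actual=N -> ctr[1]=1
Ev 3: PC=1 idx=1 pred=N actual=T -> ctr[1]=2
Ev 4: PC=6 idx=0 pred=T actual=T -> ctr[0]=3
Ev 5: PC=1 idx=1 pred=T actual=T -> ctr[1]=3
Ev 6: PC=2 idx=2 pred=T actual=T -> ctr[2]=3
Ev 7: PC=2 idx=2 pred=T actual=T -> ctr[2]=3
Ev 8: PC=6 idx=0 pred=T actual=N -> ctr[0]=2
Ev 9: PC=2 idx=2 pred=T actual=T -> ctr[2]=3
Ev 10: PC=1 idx=1 pred=T actual=N -> ctr[1]=2
Ev 11: PC=1 idx=1 pred=T actual=T -> ctr[1]=3
Ev 12: PC=6 idx=0 pred=T actual=T -> ctr[0]=3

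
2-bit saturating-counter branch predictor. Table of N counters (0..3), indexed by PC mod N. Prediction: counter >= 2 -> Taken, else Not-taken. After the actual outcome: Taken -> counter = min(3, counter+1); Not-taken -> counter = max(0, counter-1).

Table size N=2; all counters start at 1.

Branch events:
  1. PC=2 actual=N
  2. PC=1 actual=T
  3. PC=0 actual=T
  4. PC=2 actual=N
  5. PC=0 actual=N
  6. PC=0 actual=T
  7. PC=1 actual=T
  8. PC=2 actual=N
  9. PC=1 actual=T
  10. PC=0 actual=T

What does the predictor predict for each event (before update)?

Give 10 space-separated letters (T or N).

Answer: N N N N N N T N T N

Derivation:
Ev 1: PC=2 idx=0 pred=N actual=N -> ctr[0]=0
Ev 2: PC=1 idx=1 pred=N actual=T -> ctr[1]=2
Ev 3: PC=0 idx=0 pred=N actual=T -> ctr[0]=1
Ev 4: PC=2 idx=0 pred=N actual=N -> ctr[0]=0
Ev 5: PC=0 idx=0 pred=N actual=N -> ctr[0]=0
Ev 6: PC=0 idx=0 pred=N actual=T -> ctr[0]=1
Ev 7: PC=1 idx=1 pred=T actual=T -> ctr[1]=3
Ev 8: PC=2 idx=0 pred=N actual=N -> ctr[0]=0
Ev 9: PC=1 idx=1 pred=T actual=T -> ctr[1]=3
Ev 10: PC=0 idx=0 pred=N actual=T -> ctr[0]=1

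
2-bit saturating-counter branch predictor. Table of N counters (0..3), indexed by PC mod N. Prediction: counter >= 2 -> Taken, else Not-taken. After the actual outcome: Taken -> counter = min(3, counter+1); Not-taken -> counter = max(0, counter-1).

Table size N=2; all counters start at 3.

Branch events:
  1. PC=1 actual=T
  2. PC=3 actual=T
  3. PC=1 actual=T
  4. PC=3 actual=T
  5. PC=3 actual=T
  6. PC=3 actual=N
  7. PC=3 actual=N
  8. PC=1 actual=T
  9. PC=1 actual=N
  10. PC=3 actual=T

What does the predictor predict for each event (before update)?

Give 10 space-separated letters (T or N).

Answer: T T T T T T T N T N

Derivation:
Ev 1: PC=1 idx=1 pred=T actual=T -> ctr[1]=3
Ev 2: PC=3 idx=1 pred=T actual=T -> ctr[1]=3
Ev 3: PC=1 idx=1 pred=T actual=T -> ctr[1]=3
Ev 4: PC=3 idx=1 pred=T actual=T -> ctr[1]=3
Ev 5: PC=3 idx=1 pred=T actual=T -> ctr[1]=3
Ev 6: PC=3 idx=1 pred=T actual=N -> ctr[1]=2
Ev 7: PC=3 idx=1 pred=T actual=N -> ctr[1]=1
Ev 8: PC=1 idx=1 pred=N actual=T -> ctr[1]=2
Ev 9: PC=1 idx=1 pred=T actual=N -> ctr[1]=1
Ev 10: PC=3 idx=1 pred=N actual=T -> ctr[1]=2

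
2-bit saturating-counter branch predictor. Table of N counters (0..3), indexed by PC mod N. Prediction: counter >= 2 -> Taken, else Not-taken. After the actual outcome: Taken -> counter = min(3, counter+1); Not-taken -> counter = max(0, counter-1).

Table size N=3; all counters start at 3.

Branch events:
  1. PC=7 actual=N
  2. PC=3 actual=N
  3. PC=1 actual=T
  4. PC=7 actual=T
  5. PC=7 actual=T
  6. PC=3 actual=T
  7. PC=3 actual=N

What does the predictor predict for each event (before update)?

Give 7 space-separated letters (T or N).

Ev 1: PC=7 idx=1 pred=T actual=N -> ctr[1]=2
Ev 2: PC=3 idx=0 pred=T actual=N -> ctr[0]=2
Ev 3: PC=1 idx=1 pred=T actual=T -> ctr[1]=3
Ev 4: PC=7 idx=1 pred=T actual=T -> ctr[1]=3
Ev 5: PC=7 idx=1 pred=T actual=T -> ctr[1]=3
Ev 6: PC=3 idx=0 pred=T actual=T -> ctr[0]=3
Ev 7: PC=3 idx=0 pred=T actual=N -> ctr[0]=2

Answer: T T T T T T T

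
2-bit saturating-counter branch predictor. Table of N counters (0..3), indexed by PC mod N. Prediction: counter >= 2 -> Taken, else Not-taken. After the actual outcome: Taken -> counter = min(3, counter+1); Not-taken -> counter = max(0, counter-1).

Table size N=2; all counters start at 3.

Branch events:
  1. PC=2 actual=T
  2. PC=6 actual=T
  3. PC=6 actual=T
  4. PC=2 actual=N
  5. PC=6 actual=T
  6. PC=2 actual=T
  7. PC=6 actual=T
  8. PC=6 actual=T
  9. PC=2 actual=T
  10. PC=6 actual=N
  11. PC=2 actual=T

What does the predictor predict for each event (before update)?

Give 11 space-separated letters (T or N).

Ev 1: PC=2 idx=0 pred=T actual=T -> ctr[0]=3
Ev 2: PC=6 idx=0 pred=T actual=T -> ctr[0]=3
Ev 3: PC=6 idx=0 pred=T actual=T -> ctr[0]=3
Ev 4: PC=2 idx=0 pred=T actual=N -> ctr[0]=2
Ev 5: PC=6 idx=0 pred=T actual=T -> ctr[0]=3
Ev 6: PC=2 idx=0 pred=T actual=T -> ctr[0]=3
Ev 7: PC=6 idx=0 pred=T actual=T -> ctr[0]=3
Ev 8: PC=6 idx=0 pred=T actual=T -> ctr[0]=3
Ev 9: PC=2 idx=0 pred=T actual=T -> ctr[0]=3
Ev 10: PC=6 idx=0 pred=T actual=N -> ctr[0]=2
Ev 11: PC=2 idx=0 pred=T actual=T -> ctr[0]=3

Answer: T T T T T T T T T T T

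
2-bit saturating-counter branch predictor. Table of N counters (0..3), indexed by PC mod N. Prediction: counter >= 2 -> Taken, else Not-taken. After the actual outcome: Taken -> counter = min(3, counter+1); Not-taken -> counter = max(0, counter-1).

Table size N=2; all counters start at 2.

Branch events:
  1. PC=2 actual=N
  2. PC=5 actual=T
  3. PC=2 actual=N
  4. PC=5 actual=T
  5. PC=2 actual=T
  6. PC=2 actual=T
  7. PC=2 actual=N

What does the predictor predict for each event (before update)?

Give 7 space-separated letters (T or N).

Answer: T T N T N N T

Derivation:
Ev 1: PC=2 idx=0 pred=T actual=N -> ctr[0]=1
Ev 2: PC=5 idx=1 pred=T actual=T -> ctr[1]=3
Ev 3: PC=2 idx=0 pred=N actual=N -> ctr[0]=0
Ev 4: PC=5 idx=1 pred=T actual=T -> ctr[1]=3
Ev 5: PC=2 idx=0 pred=N actual=T -> ctr[0]=1
Ev 6: PC=2 idx=0 pred=N actual=T -> ctr[0]=2
Ev 7: PC=2 idx=0 pred=T actual=N -> ctr[0]=1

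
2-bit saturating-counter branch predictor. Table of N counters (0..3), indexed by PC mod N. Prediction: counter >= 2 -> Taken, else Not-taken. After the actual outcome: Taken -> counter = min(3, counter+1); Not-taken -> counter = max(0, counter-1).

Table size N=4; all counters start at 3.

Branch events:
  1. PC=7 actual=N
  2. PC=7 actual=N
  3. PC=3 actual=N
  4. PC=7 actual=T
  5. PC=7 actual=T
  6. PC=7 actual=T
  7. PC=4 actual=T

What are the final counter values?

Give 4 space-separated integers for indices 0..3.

Answer: 3 3 3 3

Derivation:
Ev 1: PC=7 idx=3 pred=T actual=N -> ctr[3]=2
Ev 2: PC=7 idx=3 pred=T actual=N -> ctr[3]=1
Ev 3: PC=3 idx=3 pred=N actual=N -> ctr[3]=0
Ev 4: PC=7 idx=3 pred=N actual=T -> ctr[3]=1
Ev 5: PC=7 idx=3 pred=N actual=T -> ctr[3]=2
Ev 6: PC=7 idx=3 pred=T actual=T -> ctr[3]=3
Ev 7: PC=4 idx=0 pred=T actual=T -> ctr[0]=3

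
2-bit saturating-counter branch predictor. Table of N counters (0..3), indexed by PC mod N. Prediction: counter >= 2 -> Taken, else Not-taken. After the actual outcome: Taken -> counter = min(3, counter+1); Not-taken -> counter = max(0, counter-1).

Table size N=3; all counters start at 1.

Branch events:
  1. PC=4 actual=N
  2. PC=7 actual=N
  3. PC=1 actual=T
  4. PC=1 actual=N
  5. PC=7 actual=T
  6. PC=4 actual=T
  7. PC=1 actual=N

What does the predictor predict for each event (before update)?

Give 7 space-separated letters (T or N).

Ev 1: PC=4 idx=1 pred=N actual=N -> ctr[1]=0
Ev 2: PC=7 idx=1 pred=N actual=N -> ctr[1]=0
Ev 3: PC=1 idx=1 pred=N actual=T -> ctr[1]=1
Ev 4: PC=1 idx=1 pred=N actual=N -> ctr[1]=0
Ev 5: PC=7 idx=1 pred=N actual=T -> ctr[1]=1
Ev 6: PC=4 idx=1 pred=N actual=T -> ctr[1]=2
Ev 7: PC=1 idx=1 pred=T actual=N -> ctr[1]=1

Answer: N N N N N N T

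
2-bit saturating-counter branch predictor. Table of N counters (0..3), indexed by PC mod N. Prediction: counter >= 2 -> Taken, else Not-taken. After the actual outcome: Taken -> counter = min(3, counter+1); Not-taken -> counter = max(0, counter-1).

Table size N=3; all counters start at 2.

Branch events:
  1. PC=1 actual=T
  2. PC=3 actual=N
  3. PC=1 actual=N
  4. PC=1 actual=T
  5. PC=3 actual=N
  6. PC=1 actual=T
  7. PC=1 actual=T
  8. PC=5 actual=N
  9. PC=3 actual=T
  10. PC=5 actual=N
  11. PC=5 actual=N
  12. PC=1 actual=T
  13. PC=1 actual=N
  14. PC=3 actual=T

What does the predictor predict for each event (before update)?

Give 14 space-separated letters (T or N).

Ev 1: PC=1 idx=1 pred=T actual=T -> ctr[1]=3
Ev 2: PC=3 idx=0 pred=T actual=N -> ctr[0]=1
Ev 3: PC=1 idx=1 pred=T actual=N -> ctr[1]=2
Ev 4: PC=1 idx=1 pred=T actual=T -> ctr[1]=3
Ev 5: PC=3 idx=0 pred=N actual=N -> ctr[0]=0
Ev 6: PC=1 idx=1 pred=T actual=T -> ctr[1]=3
Ev 7: PC=1 idx=1 pred=T actual=T -> ctr[1]=3
Ev 8: PC=5 idx=2 pred=T actual=N -> ctr[2]=1
Ev 9: PC=3 idx=0 pred=N actual=T -> ctr[0]=1
Ev 10: PC=5 idx=2 pred=N actual=N -> ctr[2]=0
Ev 11: PC=5 idx=2 pred=N actual=N -> ctr[2]=0
Ev 12: PC=1 idx=1 pred=T actual=T -> ctr[1]=3
Ev 13: PC=1 idx=1 pred=T actual=N -> ctr[1]=2
Ev 14: PC=3 idx=0 pred=N actual=T -> ctr[0]=2

Answer: T T T T N T T T N N N T T N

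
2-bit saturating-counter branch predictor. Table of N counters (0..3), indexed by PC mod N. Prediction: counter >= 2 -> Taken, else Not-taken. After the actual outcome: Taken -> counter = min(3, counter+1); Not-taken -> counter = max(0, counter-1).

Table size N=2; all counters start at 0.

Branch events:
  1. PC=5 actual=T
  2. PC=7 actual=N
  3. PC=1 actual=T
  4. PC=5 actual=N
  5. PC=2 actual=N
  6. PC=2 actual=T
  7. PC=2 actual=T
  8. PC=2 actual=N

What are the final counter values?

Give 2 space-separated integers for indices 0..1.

Answer: 1 0

Derivation:
Ev 1: PC=5 idx=1 pred=N actual=T -> ctr[1]=1
Ev 2: PC=7 idx=1 pred=N actual=N -> ctr[1]=0
Ev 3: PC=1 idx=1 pred=N actual=T -> ctr[1]=1
Ev 4: PC=5 idx=1 pred=N actual=N -> ctr[1]=0
Ev 5: PC=2 idx=0 pred=N actual=N -> ctr[0]=0
Ev 6: PC=2 idx=0 pred=N actual=T -> ctr[0]=1
Ev 7: PC=2 idx=0 pred=N actual=T -> ctr[0]=2
Ev 8: PC=2 idx=0 pred=T actual=N -> ctr[0]=1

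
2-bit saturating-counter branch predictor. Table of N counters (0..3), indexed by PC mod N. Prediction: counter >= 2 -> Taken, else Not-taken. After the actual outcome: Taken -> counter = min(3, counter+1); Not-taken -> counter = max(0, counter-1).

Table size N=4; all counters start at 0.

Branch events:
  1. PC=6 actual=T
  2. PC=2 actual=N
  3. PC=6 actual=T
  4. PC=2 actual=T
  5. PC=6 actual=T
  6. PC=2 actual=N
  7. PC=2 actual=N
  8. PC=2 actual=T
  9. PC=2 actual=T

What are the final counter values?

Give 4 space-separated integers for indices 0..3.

Ev 1: PC=6 idx=2 pred=N actual=T -> ctr[2]=1
Ev 2: PC=2 idx=2 pred=N actual=N -> ctr[2]=0
Ev 3: PC=6 idx=2 pred=N actual=T -> ctr[2]=1
Ev 4: PC=2 idx=2 pred=N actual=T -> ctr[2]=2
Ev 5: PC=6 idx=2 pred=T actual=T -> ctr[2]=3
Ev 6: PC=2 idx=2 pred=T actual=N -> ctr[2]=2
Ev 7: PC=2 idx=2 pred=T actual=N -> ctr[2]=1
Ev 8: PC=2 idx=2 pred=N actual=T -> ctr[2]=2
Ev 9: PC=2 idx=2 pred=T actual=T -> ctr[2]=3

Answer: 0 0 3 0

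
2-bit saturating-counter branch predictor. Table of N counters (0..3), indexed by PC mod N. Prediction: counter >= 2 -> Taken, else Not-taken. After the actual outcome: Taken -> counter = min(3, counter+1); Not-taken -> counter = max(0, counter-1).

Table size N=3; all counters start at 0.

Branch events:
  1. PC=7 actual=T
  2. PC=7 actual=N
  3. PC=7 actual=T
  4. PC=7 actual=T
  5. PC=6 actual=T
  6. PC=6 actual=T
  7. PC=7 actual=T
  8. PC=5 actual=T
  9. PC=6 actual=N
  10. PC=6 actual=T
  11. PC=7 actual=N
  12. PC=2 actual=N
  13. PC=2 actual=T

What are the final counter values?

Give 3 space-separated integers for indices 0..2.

Answer: 2 2 1

Derivation:
Ev 1: PC=7 idx=1 pred=N actual=T -> ctr[1]=1
Ev 2: PC=7 idx=1 pred=N actual=N -> ctr[1]=0
Ev 3: PC=7 idx=1 pred=N actual=T -> ctr[1]=1
Ev 4: PC=7 idx=1 pred=N actual=T -> ctr[1]=2
Ev 5: PC=6 idx=0 pred=N actual=T -> ctr[0]=1
Ev 6: PC=6 idx=0 pred=N actual=T -> ctr[0]=2
Ev 7: PC=7 idx=1 pred=T actual=T -> ctr[1]=3
Ev 8: PC=5 idx=2 pred=N actual=T -> ctr[2]=1
Ev 9: PC=6 idx=0 pred=T actual=N -> ctr[0]=1
Ev 10: PC=6 idx=0 pred=N actual=T -> ctr[0]=2
Ev 11: PC=7 idx=1 pred=T actual=N -> ctr[1]=2
Ev 12: PC=2 idx=2 pred=N actual=N -> ctr[2]=0
Ev 13: PC=2 idx=2 pred=N actual=T -> ctr[2]=1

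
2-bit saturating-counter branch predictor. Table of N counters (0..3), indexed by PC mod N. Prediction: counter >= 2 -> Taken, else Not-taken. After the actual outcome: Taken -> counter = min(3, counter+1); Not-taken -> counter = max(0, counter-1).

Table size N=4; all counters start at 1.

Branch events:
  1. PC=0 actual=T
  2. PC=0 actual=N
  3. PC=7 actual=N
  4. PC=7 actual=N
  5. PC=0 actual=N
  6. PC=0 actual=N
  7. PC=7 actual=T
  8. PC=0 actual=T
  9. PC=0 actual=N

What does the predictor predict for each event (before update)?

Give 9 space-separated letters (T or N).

Answer: N T N N N N N N N

Derivation:
Ev 1: PC=0 idx=0 pred=N actual=T -> ctr[0]=2
Ev 2: PC=0 idx=0 pred=T actual=N -> ctr[0]=1
Ev 3: PC=7 idx=3 pred=N actual=N -> ctr[3]=0
Ev 4: PC=7 idx=3 pred=N actual=N -> ctr[3]=0
Ev 5: PC=0 idx=0 pred=N actual=N -> ctr[0]=0
Ev 6: PC=0 idx=0 pred=N actual=N -> ctr[0]=0
Ev 7: PC=7 idx=3 pred=N actual=T -> ctr[3]=1
Ev 8: PC=0 idx=0 pred=N actual=T -> ctr[0]=1
Ev 9: PC=0 idx=0 pred=N actual=N -> ctr[0]=0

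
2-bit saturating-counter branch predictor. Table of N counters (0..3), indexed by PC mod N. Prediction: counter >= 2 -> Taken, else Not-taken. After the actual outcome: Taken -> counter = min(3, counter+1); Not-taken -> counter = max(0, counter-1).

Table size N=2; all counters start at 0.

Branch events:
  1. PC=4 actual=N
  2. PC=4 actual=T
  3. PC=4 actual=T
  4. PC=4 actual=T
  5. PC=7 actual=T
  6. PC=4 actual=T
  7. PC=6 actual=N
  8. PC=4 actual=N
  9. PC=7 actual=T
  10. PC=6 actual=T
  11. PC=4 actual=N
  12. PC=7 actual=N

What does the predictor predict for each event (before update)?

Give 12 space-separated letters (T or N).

Ev 1: PC=4 idx=0 pred=N actual=N -> ctr[0]=0
Ev 2: PC=4 idx=0 pred=N actual=T -> ctr[0]=1
Ev 3: PC=4 idx=0 pred=N actual=T -> ctr[0]=2
Ev 4: PC=4 idx=0 pred=T actual=T -> ctr[0]=3
Ev 5: PC=7 idx=1 pred=N actual=T -> ctr[1]=1
Ev 6: PC=4 idx=0 pred=T actual=T -> ctr[0]=3
Ev 7: PC=6 idx=0 pred=T actual=N -> ctr[0]=2
Ev 8: PC=4 idx=0 pred=T actual=N -> ctr[0]=1
Ev 9: PC=7 idx=1 pred=N actual=T -> ctr[1]=2
Ev 10: PC=6 idx=0 pred=N actual=T -> ctr[0]=2
Ev 11: PC=4 idx=0 pred=T actual=N -> ctr[0]=1
Ev 12: PC=7 idx=1 pred=T actual=N -> ctr[1]=1

Answer: N N N T N T T T N N T T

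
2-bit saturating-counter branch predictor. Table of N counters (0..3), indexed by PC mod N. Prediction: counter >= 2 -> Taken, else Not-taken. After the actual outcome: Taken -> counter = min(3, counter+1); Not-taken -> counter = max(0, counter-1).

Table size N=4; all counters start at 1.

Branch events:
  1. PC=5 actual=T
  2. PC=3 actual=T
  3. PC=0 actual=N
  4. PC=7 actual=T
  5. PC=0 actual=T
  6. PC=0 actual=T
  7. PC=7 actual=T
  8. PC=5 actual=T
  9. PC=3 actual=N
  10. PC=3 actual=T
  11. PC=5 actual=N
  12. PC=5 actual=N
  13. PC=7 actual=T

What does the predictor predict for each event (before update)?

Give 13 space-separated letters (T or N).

Ev 1: PC=5 idx=1 pred=N actual=T -> ctr[1]=2
Ev 2: PC=3 idx=3 pred=N actual=T -> ctr[3]=2
Ev 3: PC=0 idx=0 pred=N actual=N -> ctr[0]=0
Ev 4: PC=7 idx=3 pred=T actual=T -> ctr[3]=3
Ev 5: PC=0 idx=0 pred=N actual=T -> ctr[0]=1
Ev 6: PC=0 idx=0 pred=N actual=T -> ctr[0]=2
Ev 7: PC=7 idx=3 pred=T actual=T -> ctr[3]=3
Ev 8: PC=5 idx=1 pred=T actual=T -> ctr[1]=3
Ev 9: PC=3 idx=3 pred=T actual=N -> ctr[3]=2
Ev 10: PC=3 idx=3 pred=T actual=T -> ctr[3]=3
Ev 11: PC=5 idx=1 pred=T actual=N -> ctr[1]=2
Ev 12: PC=5 idx=1 pred=T actual=N -> ctr[1]=1
Ev 13: PC=7 idx=3 pred=T actual=T -> ctr[3]=3

Answer: N N N T N N T T T T T T T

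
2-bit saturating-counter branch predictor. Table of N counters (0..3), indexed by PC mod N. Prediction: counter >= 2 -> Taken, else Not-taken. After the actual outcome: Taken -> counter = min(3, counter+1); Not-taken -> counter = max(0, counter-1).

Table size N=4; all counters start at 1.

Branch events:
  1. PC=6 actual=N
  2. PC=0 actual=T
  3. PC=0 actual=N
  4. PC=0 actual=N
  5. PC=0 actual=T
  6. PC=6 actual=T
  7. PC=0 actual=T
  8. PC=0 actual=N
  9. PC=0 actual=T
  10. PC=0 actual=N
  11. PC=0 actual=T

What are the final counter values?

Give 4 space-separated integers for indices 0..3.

Answer: 2 1 1 1

Derivation:
Ev 1: PC=6 idx=2 pred=N actual=N -> ctr[2]=0
Ev 2: PC=0 idx=0 pred=N actual=T -> ctr[0]=2
Ev 3: PC=0 idx=0 pred=T actual=N -> ctr[0]=1
Ev 4: PC=0 idx=0 pred=N actual=N -> ctr[0]=0
Ev 5: PC=0 idx=0 pred=N actual=T -> ctr[0]=1
Ev 6: PC=6 idx=2 pred=N actual=T -> ctr[2]=1
Ev 7: PC=0 idx=0 pred=N actual=T -> ctr[0]=2
Ev 8: PC=0 idx=0 pred=T actual=N -> ctr[0]=1
Ev 9: PC=0 idx=0 pred=N actual=T -> ctr[0]=2
Ev 10: PC=0 idx=0 pred=T actual=N -> ctr[0]=1
Ev 11: PC=0 idx=0 pred=N actual=T -> ctr[0]=2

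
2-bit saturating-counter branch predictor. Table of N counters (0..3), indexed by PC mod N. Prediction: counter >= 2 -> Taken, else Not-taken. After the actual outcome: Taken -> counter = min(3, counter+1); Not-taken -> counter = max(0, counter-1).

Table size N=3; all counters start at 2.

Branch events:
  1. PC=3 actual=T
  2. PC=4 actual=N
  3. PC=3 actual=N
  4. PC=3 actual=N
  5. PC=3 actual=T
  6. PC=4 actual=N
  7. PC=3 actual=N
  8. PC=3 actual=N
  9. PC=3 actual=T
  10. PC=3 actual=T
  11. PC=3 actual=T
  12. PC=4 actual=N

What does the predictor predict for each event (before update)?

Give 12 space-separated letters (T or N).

Ev 1: PC=3 idx=0 pred=T actual=T -> ctr[0]=3
Ev 2: PC=4 idx=1 pred=T actual=N -> ctr[1]=1
Ev 3: PC=3 idx=0 pred=T actual=N -> ctr[0]=2
Ev 4: PC=3 idx=0 pred=T actual=N -> ctr[0]=1
Ev 5: PC=3 idx=0 pred=N actual=T -> ctr[0]=2
Ev 6: PC=4 idx=1 pred=N actual=N -> ctr[1]=0
Ev 7: PC=3 idx=0 pred=T actual=N -> ctr[0]=1
Ev 8: PC=3 idx=0 pred=N actual=N -> ctr[0]=0
Ev 9: PC=3 idx=0 pred=N actual=T -> ctr[0]=1
Ev 10: PC=3 idx=0 pred=N actual=T -> ctr[0]=2
Ev 11: PC=3 idx=0 pred=T actual=T -> ctr[0]=3
Ev 12: PC=4 idx=1 pred=N actual=N -> ctr[1]=0

Answer: T T T T N N T N N N T N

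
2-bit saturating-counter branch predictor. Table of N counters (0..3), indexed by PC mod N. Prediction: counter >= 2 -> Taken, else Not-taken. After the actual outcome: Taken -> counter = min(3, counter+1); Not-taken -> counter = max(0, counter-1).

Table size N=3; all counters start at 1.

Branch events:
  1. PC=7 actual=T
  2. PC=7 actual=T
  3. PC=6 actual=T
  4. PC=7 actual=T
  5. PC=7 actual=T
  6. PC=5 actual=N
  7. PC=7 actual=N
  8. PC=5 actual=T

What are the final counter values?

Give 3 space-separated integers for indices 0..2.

Ev 1: PC=7 idx=1 pred=N actual=T -> ctr[1]=2
Ev 2: PC=7 idx=1 pred=T actual=T -> ctr[1]=3
Ev 3: PC=6 idx=0 pred=N actual=T -> ctr[0]=2
Ev 4: PC=7 idx=1 pred=T actual=T -> ctr[1]=3
Ev 5: PC=7 idx=1 pred=T actual=T -> ctr[1]=3
Ev 6: PC=5 idx=2 pred=N actual=N -> ctr[2]=0
Ev 7: PC=7 idx=1 pred=T actual=N -> ctr[1]=2
Ev 8: PC=5 idx=2 pred=N actual=T -> ctr[2]=1

Answer: 2 2 1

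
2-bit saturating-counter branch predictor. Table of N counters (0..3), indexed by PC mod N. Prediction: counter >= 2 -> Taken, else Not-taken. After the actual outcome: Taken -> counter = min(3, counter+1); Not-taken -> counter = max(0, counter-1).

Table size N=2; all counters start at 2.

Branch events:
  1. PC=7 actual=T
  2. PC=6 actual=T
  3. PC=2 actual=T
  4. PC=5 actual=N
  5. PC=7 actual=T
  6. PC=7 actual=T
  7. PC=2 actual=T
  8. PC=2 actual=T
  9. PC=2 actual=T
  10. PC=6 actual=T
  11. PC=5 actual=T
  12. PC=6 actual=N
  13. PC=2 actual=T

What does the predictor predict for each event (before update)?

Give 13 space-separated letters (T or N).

Answer: T T T T T T T T T T T T T

Derivation:
Ev 1: PC=7 idx=1 pred=T actual=T -> ctr[1]=3
Ev 2: PC=6 idx=0 pred=T actual=T -> ctr[0]=3
Ev 3: PC=2 idx=0 pred=T actual=T -> ctr[0]=3
Ev 4: PC=5 idx=1 pred=T actual=N -> ctr[1]=2
Ev 5: PC=7 idx=1 pred=T actual=T -> ctr[1]=3
Ev 6: PC=7 idx=1 pred=T actual=T -> ctr[1]=3
Ev 7: PC=2 idx=0 pred=T actual=T -> ctr[0]=3
Ev 8: PC=2 idx=0 pred=T actual=T -> ctr[0]=3
Ev 9: PC=2 idx=0 pred=T actual=T -> ctr[0]=3
Ev 10: PC=6 idx=0 pred=T actual=T -> ctr[0]=3
Ev 11: PC=5 idx=1 pred=T actual=T -> ctr[1]=3
Ev 12: PC=6 idx=0 pred=T actual=N -> ctr[0]=2
Ev 13: PC=2 idx=0 pred=T actual=T -> ctr[0]=3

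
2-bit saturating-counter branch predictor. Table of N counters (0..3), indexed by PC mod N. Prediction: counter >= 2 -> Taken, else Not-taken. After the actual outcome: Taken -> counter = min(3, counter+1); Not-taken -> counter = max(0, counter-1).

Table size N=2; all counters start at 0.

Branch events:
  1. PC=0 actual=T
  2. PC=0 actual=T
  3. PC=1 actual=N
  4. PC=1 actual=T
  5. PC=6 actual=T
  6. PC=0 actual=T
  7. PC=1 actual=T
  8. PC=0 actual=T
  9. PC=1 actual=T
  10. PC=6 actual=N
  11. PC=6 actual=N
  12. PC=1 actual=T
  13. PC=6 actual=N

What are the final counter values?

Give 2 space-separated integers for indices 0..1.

Ev 1: PC=0 idx=0 pred=N actual=T -> ctr[0]=1
Ev 2: PC=0 idx=0 pred=N actual=T -> ctr[0]=2
Ev 3: PC=1 idx=1 pred=N actual=N -> ctr[1]=0
Ev 4: PC=1 idx=1 pred=N actual=T -> ctr[1]=1
Ev 5: PC=6 idx=0 pred=T actual=T -> ctr[0]=3
Ev 6: PC=0 idx=0 pred=T actual=T -> ctr[0]=3
Ev 7: PC=1 idx=1 pred=N actual=T -> ctr[1]=2
Ev 8: PC=0 idx=0 pred=T actual=T -> ctr[0]=3
Ev 9: PC=1 idx=1 pred=T actual=T -> ctr[1]=3
Ev 10: PC=6 idx=0 pred=T actual=N -> ctr[0]=2
Ev 11: PC=6 idx=0 pred=T actual=N -> ctr[0]=1
Ev 12: PC=1 idx=1 pred=T actual=T -> ctr[1]=3
Ev 13: PC=6 idx=0 pred=N actual=N -> ctr[0]=0

Answer: 0 3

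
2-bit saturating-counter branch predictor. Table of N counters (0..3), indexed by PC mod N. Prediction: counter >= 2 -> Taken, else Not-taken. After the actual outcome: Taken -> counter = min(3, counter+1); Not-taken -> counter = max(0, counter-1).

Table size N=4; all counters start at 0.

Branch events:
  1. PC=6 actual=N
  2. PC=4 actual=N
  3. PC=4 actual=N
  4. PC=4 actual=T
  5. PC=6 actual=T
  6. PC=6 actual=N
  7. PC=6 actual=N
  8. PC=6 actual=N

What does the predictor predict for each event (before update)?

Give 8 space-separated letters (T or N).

Ev 1: PC=6 idx=2 pred=N actual=N -> ctr[2]=0
Ev 2: PC=4 idx=0 pred=N actual=N -> ctr[0]=0
Ev 3: PC=4 idx=0 pred=N actual=N -> ctr[0]=0
Ev 4: PC=4 idx=0 pred=N actual=T -> ctr[0]=1
Ev 5: PC=6 idx=2 pred=N actual=T -> ctr[2]=1
Ev 6: PC=6 idx=2 pred=N actual=N -> ctr[2]=0
Ev 7: PC=6 idx=2 pred=N actual=N -> ctr[2]=0
Ev 8: PC=6 idx=2 pred=N actual=N -> ctr[2]=0

Answer: N N N N N N N N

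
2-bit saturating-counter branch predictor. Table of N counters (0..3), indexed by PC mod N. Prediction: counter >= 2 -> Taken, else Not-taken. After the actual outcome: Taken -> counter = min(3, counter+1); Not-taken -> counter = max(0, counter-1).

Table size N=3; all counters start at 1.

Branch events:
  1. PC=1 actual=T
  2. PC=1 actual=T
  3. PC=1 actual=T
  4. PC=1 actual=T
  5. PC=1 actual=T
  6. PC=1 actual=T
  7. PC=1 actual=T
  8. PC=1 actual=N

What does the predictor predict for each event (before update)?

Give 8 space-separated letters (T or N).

Answer: N T T T T T T T

Derivation:
Ev 1: PC=1 idx=1 pred=N actual=T -> ctr[1]=2
Ev 2: PC=1 idx=1 pred=T actual=T -> ctr[1]=3
Ev 3: PC=1 idx=1 pred=T actual=T -> ctr[1]=3
Ev 4: PC=1 idx=1 pred=T actual=T -> ctr[1]=3
Ev 5: PC=1 idx=1 pred=T actual=T -> ctr[1]=3
Ev 6: PC=1 idx=1 pred=T actual=T -> ctr[1]=3
Ev 7: PC=1 idx=1 pred=T actual=T -> ctr[1]=3
Ev 8: PC=1 idx=1 pred=T actual=N -> ctr[1]=2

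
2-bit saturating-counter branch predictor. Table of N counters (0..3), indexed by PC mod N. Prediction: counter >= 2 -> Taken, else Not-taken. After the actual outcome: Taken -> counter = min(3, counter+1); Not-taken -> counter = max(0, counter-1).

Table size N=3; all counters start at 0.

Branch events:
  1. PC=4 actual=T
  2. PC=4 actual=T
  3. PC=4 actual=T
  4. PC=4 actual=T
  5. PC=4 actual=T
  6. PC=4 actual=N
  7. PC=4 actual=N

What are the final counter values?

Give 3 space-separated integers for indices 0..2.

Ev 1: PC=4 idx=1 pred=N actual=T -> ctr[1]=1
Ev 2: PC=4 idx=1 pred=N actual=T -> ctr[1]=2
Ev 3: PC=4 idx=1 pred=T actual=T -> ctr[1]=3
Ev 4: PC=4 idx=1 pred=T actual=T -> ctr[1]=3
Ev 5: PC=4 idx=1 pred=T actual=T -> ctr[1]=3
Ev 6: PC=4 idx=1 pred=T actual=N -> ctr[1]=2
Ev 7: PC=4 idx=1 pred=T actual=N -> ctr[1]=1

Answer: 0 1 0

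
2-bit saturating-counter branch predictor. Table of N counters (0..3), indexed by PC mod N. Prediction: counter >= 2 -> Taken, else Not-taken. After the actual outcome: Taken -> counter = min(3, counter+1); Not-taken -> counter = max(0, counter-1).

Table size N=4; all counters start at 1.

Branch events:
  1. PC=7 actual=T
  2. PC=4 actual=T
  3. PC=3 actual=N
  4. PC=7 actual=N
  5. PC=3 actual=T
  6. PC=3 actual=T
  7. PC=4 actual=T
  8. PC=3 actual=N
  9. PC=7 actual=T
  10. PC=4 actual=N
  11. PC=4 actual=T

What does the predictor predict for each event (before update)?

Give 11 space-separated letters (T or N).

Ev 1: PC=7 idx=3 pred=N actual=T -> ctr[3]=2
Ev 2: PC=4 idx=0 pred=N actual=T -> ctr[0]=2
Ev 3: PC=3 idx=3 pred=T actual=N -> ctr[3]=1
Ev 4: PC=7 idx=3 pred=N actual=N -> ctr[3]=0
Ev 5: PC=3 idx=3 pred=N actual=T -> ctr[3]=1
Ev 6: PC=3 idx=3 pred=N actual=T -> ctr[3]=2
Ev 7: PC=4 idx=0 pred=T actual=T -> ctr[0]=3
Ev 8: PC=3 idx=3 pred=T actual=N -> ctr[3]=1
Ev 9: PC=7 idx=3 pred=N actual=T -> ctr[3]=2
Ev 10: PC=4 idx=0 pred=T actual=N -> ctr[0]=2
Ev 11: PC=4 idx=0 pred=T actual=T -> ctr[0]=3

Answer: N N T N N N T T N T T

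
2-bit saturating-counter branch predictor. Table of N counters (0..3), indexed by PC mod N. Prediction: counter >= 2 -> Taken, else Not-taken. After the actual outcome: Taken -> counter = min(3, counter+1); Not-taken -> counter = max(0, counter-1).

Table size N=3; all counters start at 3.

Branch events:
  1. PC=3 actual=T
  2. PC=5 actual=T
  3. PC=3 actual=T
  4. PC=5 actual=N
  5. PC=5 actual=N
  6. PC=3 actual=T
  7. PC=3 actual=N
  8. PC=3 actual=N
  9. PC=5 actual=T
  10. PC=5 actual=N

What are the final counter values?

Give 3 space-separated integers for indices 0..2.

Answer: 1 3 1

Derivation:
Ev 1: PC=3 idx=0 pred=T actual=T -> ctr[0]=3
Ev 2: PC=5 idx=2 pred=T actual=T -> ctr[2]=3
Ev 3: PC=3 idx=0 pred=T actual=T -> ctr[0]=3
Ev 4: PC=5 idx=2 pred=T actual=N -> ctr[2]=2
Ev 5: PC=5 idx=2 pred=T actual=N -> ctr[2]=1
Ev 6: PC=3 idx=0 pred=T actual=T -> ctr[0]=3
Ev 7: PC=3 idx=0 pred=T actual=N -> ctr[0]=2
Ev 8: PC=3 idx=0 pred=T actual=N -> ctr[0]=1
Ev 9: PC=5 idx=2 pred=N actual=T -> ctr[2]=2
Ev 10: PC=5 idx=2 pred=T actual=N -> ctr[2]=1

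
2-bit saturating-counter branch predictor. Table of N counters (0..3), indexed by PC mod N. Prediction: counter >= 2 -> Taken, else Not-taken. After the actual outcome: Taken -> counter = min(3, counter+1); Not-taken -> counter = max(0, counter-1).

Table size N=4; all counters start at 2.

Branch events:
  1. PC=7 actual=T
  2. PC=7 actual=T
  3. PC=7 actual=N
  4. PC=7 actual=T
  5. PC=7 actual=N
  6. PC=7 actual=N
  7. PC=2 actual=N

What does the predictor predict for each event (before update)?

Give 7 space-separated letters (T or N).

Ev 1: PC=7 idx=3 pred=T actual=T -> ctr[3]=3
Ev 2: PC=7 idx=3 pred=T actual=T -> ctr[3]=3
Ev 3: PC=7 idx=3 pred=T actual=N -> ctr[3]=2
Ev 4: PC=7 idx=3 pred=T actual=T -> ctr[3]=3
Ev 5: PC=7 idx=3 pred=T actual=N -> ctr[3]=2
Ev 6: PC=7 idx=3 pred=T actual=N -> ctr[3]=1
Ev 7: PC=2 idx=2 pred=T actual=N -> ctr[2]=1

Answer: T T T T T T T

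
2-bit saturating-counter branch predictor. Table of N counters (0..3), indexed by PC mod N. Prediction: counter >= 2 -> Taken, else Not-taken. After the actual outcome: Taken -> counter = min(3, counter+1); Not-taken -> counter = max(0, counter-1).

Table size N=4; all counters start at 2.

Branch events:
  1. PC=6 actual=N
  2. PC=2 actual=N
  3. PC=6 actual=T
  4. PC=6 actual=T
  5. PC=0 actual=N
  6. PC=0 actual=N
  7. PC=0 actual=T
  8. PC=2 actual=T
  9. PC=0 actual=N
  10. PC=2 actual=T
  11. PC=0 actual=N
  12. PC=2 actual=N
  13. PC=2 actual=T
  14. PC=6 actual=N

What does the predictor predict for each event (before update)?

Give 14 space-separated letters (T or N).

Ev 1: PC=6 idx=2 pred=T actual=N -> ctr[2]=1
Ev 2: PC=2 idx=2 pred=N actual=N -> ctr[2]=0
Ev 3: PC=6 idx=2 pred=N actual=T -> ctr[2]=1
Ev 4: PC=6 idx=2 pred=N actual=T -> ctr[2]=2
Ev 5: PC=0 idx=0 pred=T actual=N -> ctr[0]=1
Ev 6: PC=0 idx=0 pred=N actual=N -> ctr[0]=0
Ev 7: PC=0 idx=0 pred=N actual=T -> ctr[0]=1
Ev 8: PC=2 idx=2 pred=T actual=T -> ctr[2]=3
Ev 9: PC=0 idx=0 pred=N actual=N -> ctr[0]=0
Ev 10: PC=2 idx=2 pred=T actual=T -> ctr[2]=3
Ev 11: PC=0 idx=0 pred=N actual=N -> ctr[0]=0
Ev 12: PC=2 idx=2 pred=T actual=N -> ctr[2]=2
Ev 13: PC=2 idx=2 pred=T actual=T -> ctr[2]=3
Ev 14: PC=6 idx=2 pred=T actual=N -> ctr[2]=2

Answer: T N N N T N N T N T N T T T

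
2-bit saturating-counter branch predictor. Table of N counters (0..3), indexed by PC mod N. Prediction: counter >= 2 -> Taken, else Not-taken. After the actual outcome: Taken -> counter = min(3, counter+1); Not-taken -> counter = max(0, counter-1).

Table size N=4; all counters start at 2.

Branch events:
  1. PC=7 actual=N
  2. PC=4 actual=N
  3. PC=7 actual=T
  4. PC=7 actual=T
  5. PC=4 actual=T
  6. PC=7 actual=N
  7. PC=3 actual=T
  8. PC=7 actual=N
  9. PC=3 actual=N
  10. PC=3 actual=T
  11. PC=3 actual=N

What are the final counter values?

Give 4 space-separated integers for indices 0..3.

Answer: 2 2 2 1

Derivation:
Ev 1: PC=7 idx=3 pred=T actual=N -> ctr[3]=1
Ev 2: PC=4 idx=0 pred=T actual=N -> ctr[0]=1
Ev 3: PC=7 idx=3 pred=N actual=T -> ctr[3]=2
Ev 4: PC=7 idx=3 pred=T actual=T -> ctr[3]=3
Ev 5: PC=4 idx=0 pred=N actual=T -> ctr[0]=2
Ev 6: PC=7 idx=3 pred=T actual=N -> ctr[3]=2
Ev 7: PC=3 idx=3 pred=T actual=T -> ctr[3]=3
Ev 8: PC=7 idx=3 pred=T actual=N -> ctr[3]=2
Ev 9: PC=3 idx=3 pred=T actual=N -> ctr[3]=1
Ev 10: PC=3 idx=3 pred=N actual=T -> ctr[3]=2
Ev 11: PC=3 idx=3 pred=T actual=N -> ctr[3]=1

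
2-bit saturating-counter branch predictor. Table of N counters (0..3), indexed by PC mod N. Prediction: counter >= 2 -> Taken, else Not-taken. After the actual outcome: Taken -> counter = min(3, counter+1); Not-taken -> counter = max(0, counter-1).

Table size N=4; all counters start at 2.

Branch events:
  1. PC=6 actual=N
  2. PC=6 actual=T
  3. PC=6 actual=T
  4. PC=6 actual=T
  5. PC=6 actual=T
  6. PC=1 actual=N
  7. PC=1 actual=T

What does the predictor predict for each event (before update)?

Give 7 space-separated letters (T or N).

Ev 1: PC=6 idx=2 pred=T actual=N -> ctr[2]=1
Ev 2: PC=6 idx=2 pred=N actual=T -> ctr[2]=2
Ev 3: PC=6 idx=2 pred=T actual=T -> ctr[2]=3
Ev 4: PC=6 idx=2 pred=T actual=T -> ctr[2]=3
Ev 5: PC=6 idx=2 pred=T actual=T -> ctr[2]=3
Ev 6: PC=1 idx=1 pred=T actual=N -> ctr[1]=1
Ev 7: PC=1 idx=1 pred=N actual=T -> ctr[1]=2

Answer: T N T T T T N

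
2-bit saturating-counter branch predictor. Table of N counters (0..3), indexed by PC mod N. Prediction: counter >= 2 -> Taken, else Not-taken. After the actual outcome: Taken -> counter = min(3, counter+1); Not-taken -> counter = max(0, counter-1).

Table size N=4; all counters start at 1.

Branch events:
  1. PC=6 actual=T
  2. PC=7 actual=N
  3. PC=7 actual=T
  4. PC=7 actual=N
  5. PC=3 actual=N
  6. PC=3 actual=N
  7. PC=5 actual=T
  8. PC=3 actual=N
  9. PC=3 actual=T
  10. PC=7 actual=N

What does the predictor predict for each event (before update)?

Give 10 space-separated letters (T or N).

Answer: N N N N N N N N N N

Derivation:
Ev 1: PC=6 idx=2 pred=N actual=T -> ctr[2]=2
Ev 2: PC=7 idx=3 pred=N actual=N -> ctr[3]=0
Ev 3: PC=7 idx=3 pred=N actual=T -> ctr[3]=1
Ev 4: PC=7 idx=3 pred=N actual=N -> ctr[3]=0
Ev 5: PC=3 idx=3 pred=N actual=N -> ctr[3]=0
Ev 6: PC=3 idx=3 pred=N actual=N -> ctr[3]=0
Ev 7: PC=5 idx=1 pred=N actual=T -> ctr[1]=2
Ev 8: PC=3 idx=3 pred=N actual=N -> ctr[3]=0
Ev 9: PC=3 idx=3 pred=N actual=T -> ctr[3]=1
Ev 10: PC=7 idx=3 pred=N actual=N -> ctr[3]=0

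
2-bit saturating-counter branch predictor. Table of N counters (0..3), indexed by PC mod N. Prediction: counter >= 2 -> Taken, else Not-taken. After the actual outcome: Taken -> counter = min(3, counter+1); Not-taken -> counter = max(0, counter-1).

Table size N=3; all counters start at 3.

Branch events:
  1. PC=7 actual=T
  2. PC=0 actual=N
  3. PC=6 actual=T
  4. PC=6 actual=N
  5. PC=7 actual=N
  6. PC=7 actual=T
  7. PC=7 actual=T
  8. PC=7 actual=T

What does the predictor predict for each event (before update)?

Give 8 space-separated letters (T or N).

Answer: T T T T T T T T

Derivation:
Ev 1: PC=7 idx=1 pred=T actual=T -> ctr[1]=3
Ev 2: PC=0 idx=0 pred=T actual=N -> ctr[0]=2
Ev 3: PC=6 idx=0 pred=T actual=T -> ctr[0]=3
Ev 4: PC=6 idx=0 pred=T actual=N -> ctr[0]=2
Ev 5: PC=7 idx=1 pred=T actual=N -> ctr[1]=2
Ev 6: PC=7 idx=1 pred=T actual=T -> ctr[1]=3
Ev 7: PC=7 idx=1 pred=T actual=T -> ctr[1]=3
Ev 8: PC=7 idx=1 pred=T actual=T -> ctr[1]=3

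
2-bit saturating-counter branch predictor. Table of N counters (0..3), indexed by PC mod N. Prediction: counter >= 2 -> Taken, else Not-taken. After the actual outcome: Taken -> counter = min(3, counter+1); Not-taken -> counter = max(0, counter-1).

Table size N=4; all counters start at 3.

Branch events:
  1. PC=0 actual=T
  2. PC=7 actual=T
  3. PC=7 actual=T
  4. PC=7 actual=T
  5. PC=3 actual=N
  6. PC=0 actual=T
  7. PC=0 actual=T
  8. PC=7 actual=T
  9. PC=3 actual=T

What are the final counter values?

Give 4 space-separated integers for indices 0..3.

Answer: 3 3 3 3

Derivation:
Ev 1: PC=0 idx=0 pred=T actual=T -> ctr[0]=3
Ev 2: PC=7 idx=3 pred=T actual=T -> ctr[3]=3
Ev 3: PC=7 idx=3 pred=T actual=T -> ctr[3]=3
Ev 4: PC=7 idx=3 pred=T actual=T -> ctr[3]=3
Ev 5: PC=3 idx=3 pred=T actual=N -> ctr[3]=2
Ev 6: PC=0 idx=0 pred=T actual=T -> ctr[0]=3
Ev 7: PC=0 idx=0 pred=T actual=T -> ctr[0]=3
Ev 8: PC=7 idx=3 pred=T actual=T -> ctr[3]=3
Ev 9: PC=3 idx=3 pred=T actual=T -> ctr[3]=3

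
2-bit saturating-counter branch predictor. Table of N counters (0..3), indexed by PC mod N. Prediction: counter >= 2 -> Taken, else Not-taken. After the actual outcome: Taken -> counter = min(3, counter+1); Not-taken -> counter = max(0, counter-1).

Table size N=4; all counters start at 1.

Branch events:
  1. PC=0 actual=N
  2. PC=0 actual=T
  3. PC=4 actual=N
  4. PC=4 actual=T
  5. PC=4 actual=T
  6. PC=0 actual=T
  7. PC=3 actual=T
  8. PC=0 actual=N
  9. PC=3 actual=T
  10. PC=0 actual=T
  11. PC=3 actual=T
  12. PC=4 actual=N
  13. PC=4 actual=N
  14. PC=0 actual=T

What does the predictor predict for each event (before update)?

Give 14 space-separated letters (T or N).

Ev 1: PC=0 idx=0 pred=N actual=N -> ctr[0]=0
Ev 2: PC=0 idx=0 pred=N actual=T -> ctr[0]=1
Ev 3: PC=4 idx=0 pred=N actual=N -> ctr[0]=0
Ev 4: PC=4 idx=0 pred=N actual=T -> ctr[0]=1
Ev 5: PC=4 idx=0 pred=N actual=T -> ctr[0]=2
Ev 6: PC=0 idx=0 pred=T actual=T -> ctr[0]=3
Ev 7: PC=3 idx=3 pred=N actual=T -> ctr[3]=2
Ev 8: PC=0 idx=0 pred=T actual=N -> ctr[0]=2
Ev 9: PC=3 idx=3 pred=T actual=T -> ctr[3]=3
Ev 10: PC=0 idx=0 pred=T actual=T -> ctr[0]=3
Ev 11: PC=3 idx=3 pred=T actual=T -> ctr[3]=3
Ev 12: PC=4 idx=0 pred=T actual=N -> ctr[0]=2
Ev 13: PC=4 idx=0 pred=T actual=N -> ctr[0]=1
Ev 14: PC=0 idx=0 pred=N actual=T -> ctr[0]=2

Answer: N N N N N T N T T T T T T N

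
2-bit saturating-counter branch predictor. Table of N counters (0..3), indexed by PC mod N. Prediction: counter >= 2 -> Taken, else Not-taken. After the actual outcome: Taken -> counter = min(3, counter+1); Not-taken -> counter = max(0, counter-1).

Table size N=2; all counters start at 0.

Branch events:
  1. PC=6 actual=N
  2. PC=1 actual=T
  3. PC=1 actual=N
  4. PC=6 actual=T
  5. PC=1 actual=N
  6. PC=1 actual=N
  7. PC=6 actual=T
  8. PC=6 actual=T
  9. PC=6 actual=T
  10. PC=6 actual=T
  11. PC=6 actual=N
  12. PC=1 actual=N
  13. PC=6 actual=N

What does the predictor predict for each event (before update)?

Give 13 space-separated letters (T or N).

Ev 1: PC=6 idx=0 pred=N actual=N -> ctr[0]=0
Ev 2: PC=1 idx=1 pred=N actual=T -> ctr[1]=1
Ev 3: PC=1 idx=1 pred=N actual=N -> ctr[1]=0
Ev 4: PC=6 idx=0 pred=N actual=T -> ctr[0]=1
Ev 5: PC=1 idx=1 pred=N actual=N -> ctr[1]=0
Ev 6: PC=1 idx=1 pred=N actual=N -> ctr[1]=0
Ev 7: PC=6 idx=0 pred=N actual=T -> ctr[0]=2
Ev 8: PC=6 idx=0 pred=T actual=T -> ctr[0]=3
Ev 9: PC=6 idx=0 pred=T actual=T -> ctr[0]=3
Ev 10: PC=6 idx=0 pred=T actual=T -> ctr[0]=3
Ev 11: PC=6 idx=0 pred=T actual=N -> ctr[0]=2
Ev 12: PC=1 idx=1 pred=N actual=N -> ctr[1]=0
Ev 13: PC=6 idx=0 pred=T actual=N -> ctr[0]=1

Answer: N N N N N N N T T T T N T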